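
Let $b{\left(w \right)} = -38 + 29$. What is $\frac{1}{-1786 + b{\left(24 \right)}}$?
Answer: $- \frac{1}{1795} \approx -0.0005571$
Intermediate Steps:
$b{\left(w \right)} = -9$
$\frac{1}{-1786 + b{\left(24 \right)}} = \frac{1}{-1786 - 9} = \frac{1}{-1795} = - \frac{1}{1795}$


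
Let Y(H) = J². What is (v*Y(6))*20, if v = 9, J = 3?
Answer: 1620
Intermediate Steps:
Y(H) = 9 (Y(H) = 3² = 9)
(v*Y(6))*20 = (9*9)*20 = 81*20 = 1620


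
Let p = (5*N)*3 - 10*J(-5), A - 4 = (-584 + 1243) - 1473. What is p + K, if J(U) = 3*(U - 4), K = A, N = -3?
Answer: -585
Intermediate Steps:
A = -810 (A = 4 + ((-584 + 1243) - 1473) = 4 + (659 - 1473) = 4 - 814 = -810)
K = -810
J(U) = -12 + 3*U (J(U) = 3*(-4 + U) = -12 + 3*U)
p = 225 (p = (5*(-3))*3 - 10*(-12 + 3*(-5)) = -15*3 - 10*(-12 - 15) = -45 - 10*(-27) = -45 + 270 = 225)
p + K = 225 - 810 = -585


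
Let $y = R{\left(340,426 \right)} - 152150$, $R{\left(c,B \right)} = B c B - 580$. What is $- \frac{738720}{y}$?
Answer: $- \frac{8208}{683879} \approx -0.012002$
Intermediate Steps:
$R{\left(c,B \right)} = -580 + c B^{2}$ ($R{\left(c,B \right)} = c B^{2} - 580 = -580 + c B^{2}$)
$y = 61549110$ ($y = \left(-580 + 340 \cdot 426^{2}\right) - 152150 = \left(-580 + 340 \cdot 181476\right) - 152150 = \left(-580 + 61701840\right) - 152150 = 61701260 - 152150 = 61549110$)
$- \frac{738720}{y} = - \frac{738720}{61549110} = \left(-738720\right) \frac{1}{61549110} = - \frac{8208}{683879}$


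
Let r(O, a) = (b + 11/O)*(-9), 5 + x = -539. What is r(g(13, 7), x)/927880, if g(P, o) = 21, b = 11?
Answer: -363/3247580 ≈ -0.00011178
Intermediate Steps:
x = -544 (x = -5 - 539 = -544)
r(O, a) = -99 - 99/O (r(O, a) = (11 + 11/O)*(-9) = -99 - 99/O)
r(g(13, 7), x)/927880 = (-99 - 99/21)/927880 = (-99 - 99*1/21)*(1/927880) = (-99 - 33/7)*(1/927880) = -726/7*1/927880 = -363/3247580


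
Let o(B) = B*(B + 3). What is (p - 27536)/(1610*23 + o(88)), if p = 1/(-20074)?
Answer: -552757665/904092812 ≈ -0.61139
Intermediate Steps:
o(B) = B*(3 + B)
p = -1/20074 ≈ -4.9816e-5
(p - 27536)/(1610*23 + o(88)) = (-1/20074 - 27536)/(1610*23 + 88*(3 + 88)) = -552757665/(20074*(37030 + 88*91)) = -552757665/(20074*(37030 + 8008)) = -552757665/20074/45038 = -552757665/20074*1/45038 = -552757665/904092812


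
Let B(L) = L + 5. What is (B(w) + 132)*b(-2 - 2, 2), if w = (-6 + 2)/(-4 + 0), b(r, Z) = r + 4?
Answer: 0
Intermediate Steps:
b(r, Z) = 4 + r
w = 1 (w = -4/(-4) = -4*(-¼) = 1)
B(L) = 5 + L
(B(w) + 132)*b(-2 - 2, 2) = ((5 + 1) + 132)*(4 + (-2 - 2)) = (6 + 132)*(4 - 4) = 138*0 = 0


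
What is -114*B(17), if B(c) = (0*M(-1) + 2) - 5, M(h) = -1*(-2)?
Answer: 342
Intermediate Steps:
M(h) = 2
B(c) = -3 (B(c) = (0*2 + 2) - 5 = (0 + 2) - 5 = 2 - 5 = -3)
-114*B(17) = -114*(-3) = 342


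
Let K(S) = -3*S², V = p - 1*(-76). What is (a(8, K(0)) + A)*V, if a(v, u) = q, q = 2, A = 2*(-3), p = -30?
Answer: -184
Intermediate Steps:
V = 46 (V = -30 - 1*(-76) = -30 + 76 = 46)
A = -6
a(v, u) = 2
(a(8, K(0)) + A)*V = (2 - 6)*46 = -4*46 = -184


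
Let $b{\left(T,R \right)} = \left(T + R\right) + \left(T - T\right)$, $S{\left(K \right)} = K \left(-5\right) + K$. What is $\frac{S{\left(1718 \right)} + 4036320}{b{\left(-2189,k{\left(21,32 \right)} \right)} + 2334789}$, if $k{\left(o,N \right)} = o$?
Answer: $\frac{4029448}{2332621} \approx 1.7274$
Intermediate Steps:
$S{\left(K \right)} = - 4 K$ ($S{\left(K \right)} = - 5 K + K = - 4 K$)
$b{\left(T,R \right)} = R + T$ ($b{\left(T,R \right)} = \left(R + T\right) + 0 = R + T$)
$\frac{S{\left(1718 \right)} + 4036320}{b{\left(-2189,k{\left(21,32 \right)} \right)} + 2334789} = \frac{\left(-4\right) 1718 + 4036320}{\left(21 - 2189\right) + 2334789} = \frac{-6872 + 4036320}{-2168 + 2334789} = \frac{4029448}{2332621}$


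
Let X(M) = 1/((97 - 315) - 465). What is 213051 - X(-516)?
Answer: 145513834/683 ≈ 2.1305e+5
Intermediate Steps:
X(M) = -1/683 (X(M) = 1/(-218 - 465) = 1/(-683) = -1/683)
213051 - X(-516) = 213051 - 1*(-1/683) = 213051 + 1/683 = 145513834/683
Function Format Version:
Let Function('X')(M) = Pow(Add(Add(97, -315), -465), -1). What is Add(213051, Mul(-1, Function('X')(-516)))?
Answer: Rational(145513834, 683) ≈ 2.1305e+5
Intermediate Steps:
Function('X')(M) = Rational(-1, 683) (Function('X')(M) = Pow(Add(-218, -465), -1) = Pow(-683, -1) = Rational(-1, 683))
Add(213051, Mul(-1, Function('X')(-516))) = Add(213051, Mul(-1, Rational(-1, 683))) = Add(213051, Rational(1, 683)) = Rational(145513834, 683)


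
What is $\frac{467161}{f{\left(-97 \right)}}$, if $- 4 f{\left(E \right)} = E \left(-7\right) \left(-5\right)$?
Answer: $\frac{1868644}{3395} \approx 550.41$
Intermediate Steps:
$f{\left(E \right)} = - \frac{35 E}{4}$ ($f{\left(E \right)} = - \frac{E \left(-7\right) \left(-5\right)}{4} = - \frac{- 7 E \left(-5\right)}{4} = - \frac{35 E}{4}$)
$\frac{467161}{f{\left(-97 \right)}} = \frac{467161}{\left(- \frac{35}{4}\right) \left(-97\right)} = \frac{467161}{\frac{3395}{4}} = 467161 \cdot \frac{4}{3395} = \frac{1868644}{3395}$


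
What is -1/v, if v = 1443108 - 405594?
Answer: -1/1037514 ≈ -9.6384e-7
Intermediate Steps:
v = 1037514
-1/v = -1/1037514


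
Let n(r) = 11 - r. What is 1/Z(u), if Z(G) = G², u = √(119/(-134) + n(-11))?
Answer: 134/2829 ≈ 0.047367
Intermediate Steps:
u = √379086/134 (u = √(119/(-134) + (11 - 1*(-11))) = √(119*(-1/134) + (11 + 11)) = √(-119/134 + 22) = √(2829/134) = √379086/134 ≈ 4.5948)
1/Z(u) = 1/((√379086/134)²) = 1/(2829/134) = 134/2829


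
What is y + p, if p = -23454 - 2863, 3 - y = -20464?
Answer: -5850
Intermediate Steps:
y = 20467 (y = 3 - 1*(-20464) = 3 + 20464 = 20467)
p = -26317
y + p = 20467 - 26317 = -5850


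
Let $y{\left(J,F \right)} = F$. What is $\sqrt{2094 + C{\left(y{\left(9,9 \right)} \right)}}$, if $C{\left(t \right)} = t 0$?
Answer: $\sqrt{2094} \approx 45.76$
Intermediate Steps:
$C{\left(t \right)} = 0$
$\sqrt{2094 + C{\left(y{\left(9,9 \right)} \right)}} = \sqrt{2094 + 0} = \sqrt{2094}$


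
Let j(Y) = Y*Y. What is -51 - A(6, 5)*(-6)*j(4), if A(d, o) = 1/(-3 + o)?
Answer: -3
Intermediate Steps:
j(Y) = Y²
-51 - A(6, 5)*(-6)*j(4) = -51 - -6/(-3 + 5)*4² = -51 - -6/2*16 = -51 - (½)*(-6)*16 = -51 - (-3)*16 = -51 - 1*(-48) = -51 + 48 = -3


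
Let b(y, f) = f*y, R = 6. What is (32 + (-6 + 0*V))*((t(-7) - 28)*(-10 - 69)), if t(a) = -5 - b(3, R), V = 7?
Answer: 104754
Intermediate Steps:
t(a) = -23 (t(a) = -5 - 6*3 = -5 - 1*18 = -5 - 18 = -23)
(32 + (-6 + 0*V))*((t(-7) - 28)*(-10 - 69)) = (32 + (-6 + 0*7))*((-23 - 28)*(-10 - 69)) = (32 + (-6 + 0))*(-51*(-79)) = (32 - 6)*4029 = 26*4029 = 104754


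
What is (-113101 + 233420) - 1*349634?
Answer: -229315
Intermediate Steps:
(-113101 + 233420) - 1*349634 = 120319 - 349634 = -229315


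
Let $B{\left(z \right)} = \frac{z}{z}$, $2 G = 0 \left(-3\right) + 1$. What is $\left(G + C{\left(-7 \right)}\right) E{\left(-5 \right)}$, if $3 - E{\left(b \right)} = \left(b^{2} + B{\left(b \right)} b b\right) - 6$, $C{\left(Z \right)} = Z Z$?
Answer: $- \frac{4059}{2} \approx -2029.5$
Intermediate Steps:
$G = \frac{1}{2}$ ($G = \frac{0 \left(-3\right) + 1}{2} = \frac{0 + 1}{2} = \frac{1}{2} \cdot 1 = \frac{1}{2} \approx 0.5$)
$B{\left(z \right)} = 1$
$C{\left(Z \right)} = Z^{2}$
$E{\left(b \right)} = 9 - 2 b^{2}$ ($E{\left(b \right)} = 3 - \left(\left(b^{2} + 1 b b\right) - 6\right) = 3 - \left(\left(b^{2} + b b\right) - 6\right) = 3 - \left(\left(b^{2} + b^{2}\right) - 6\right) = 3 - \left(2 b^{2} - 6\right) = 3 - \left(-6 + 2 b^{2}\right) = 9 - 2 b^{2}$)
$\left(G + C{\left(-7 \right)}\right) E{\left(-5 \right)} = \left(\frac{1}{2} + \left(-7\right)^{2}\right) \left(9 - 2 \left(-5\right)^{2}\right) = \left(\frac{1}{2} + 49\right) \left(9 - 50\right) = \frac{99 \left(9 - 50\right)}{2} = \frac{99}{2} \left(-41\right) = - \frac{4059}{2}$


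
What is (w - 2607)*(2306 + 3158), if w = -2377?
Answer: -27232576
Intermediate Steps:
(w - 2607)*(2306 + 3158) = (-2377 - 2607)*(2306 + 3158) = -4984*5464 = -27232576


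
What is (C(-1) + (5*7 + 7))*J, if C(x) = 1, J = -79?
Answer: -3397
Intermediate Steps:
(C(-1) + (5*7 + 7))*J = (1 + (5*7 + 7))*(-79) = (1 + (35 + 7))*(-79) = (1 + 42)*(-79) = 43*(-79) = -3397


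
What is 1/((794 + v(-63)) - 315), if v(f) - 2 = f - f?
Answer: 1/481 ≈ 0.0020790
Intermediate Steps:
v(f) = 2 (v(f) = 2 + (f - f) = 2 + 0 = 2)
1/((794 + v(-63)) - 315) = 1/((794 + 2) - 315) = 1/(796 - 315) = 1/481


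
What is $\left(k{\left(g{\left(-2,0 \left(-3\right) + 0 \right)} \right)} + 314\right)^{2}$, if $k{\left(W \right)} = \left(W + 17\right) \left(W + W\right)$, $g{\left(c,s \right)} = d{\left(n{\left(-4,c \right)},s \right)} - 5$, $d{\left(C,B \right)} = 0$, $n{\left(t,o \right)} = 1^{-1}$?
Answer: $37636$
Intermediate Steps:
$n{\left(t,o \right)} = 1$
$g{\left(c,s \right)} = -5$ ($g{\left(c,s \right)} = 0 - 5 = -5$)
$k{\left(W \right)} = 2 W \left(17 + W\right)$ ($k{\left(W \right)} = \left(17 + W\right) 2 W = 2 W \left(17 + W\right)$)
$\left(k{\left(g{\left(-2,0 \left(-3\right) + 0 \right)} \right)} + 314\right)^{2} = \left(2 \left(-5\right) \left(17 - 5\right) + 314\right)^{2} = \left(2 \left(-5\right) 12 + 314\right)^{2} = \left(-120 + 314\right)^{2} = 194^{2} = 37636$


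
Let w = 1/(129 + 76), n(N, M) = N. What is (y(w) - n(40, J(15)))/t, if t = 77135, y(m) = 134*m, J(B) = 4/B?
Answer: -8066/15812675 ≈ -0.00051010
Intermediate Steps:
w = 1/205 ≈ 0.0048781
(y(w) - n(40, J(15)))/t = (134*(1/205) - 1*40)/77135 = (134/205 - 40)*(1/77135) = -8066/205*1/77135 = -8066/15812675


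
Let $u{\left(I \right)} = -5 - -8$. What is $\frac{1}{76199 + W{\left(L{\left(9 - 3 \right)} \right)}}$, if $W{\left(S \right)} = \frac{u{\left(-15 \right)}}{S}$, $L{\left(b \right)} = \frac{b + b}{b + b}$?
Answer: $\frac{1}{76202} \approx 1.3123 \cdot 10^{-5}$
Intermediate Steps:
$u{\left(I \right)} = 3$ ($u{\left(I \right)} = -5 + 8 = 3$)
$L{\left(b \right)} = 1$ ($L{\left(b \right)} = \frac{2 b}{2 b} = 2 b \frac{1}{2 b} = 1$)
$W{\left(S \right)} = \frac{3}{S}$
$\frac{1}{76199 + W{\left(L{\left(9 - 3 \right)} \right)}} = \frac{1}{76199 + \frac{3}{1}} = \frac{1}{76199 + 3 \cdot 1} = \frac{1}{76199 + 3} = \frac{1}{76202}$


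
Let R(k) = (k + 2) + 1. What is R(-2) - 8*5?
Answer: -39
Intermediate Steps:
R(k) = 3 + k (R(k) = (2 + k) + 1 = 3 + k)
R(-2) - 8*5 = (3 - 2) - 8*5 = 1 - 40 = -39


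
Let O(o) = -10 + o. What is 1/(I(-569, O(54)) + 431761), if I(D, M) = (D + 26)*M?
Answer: 1/407869 ≈ 2.4518e-6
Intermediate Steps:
I(D, M) = M*(26 + D) (I(D, M) = (26 + D)*M = M*(26 + D))
1/(I(-569, O(54)) + 431761) = 1/((-10 + 54)*(26 - 569) + 431761) = 1/(44*(-543) + 431761) = 1/(-23892 + 431761) = 1/407869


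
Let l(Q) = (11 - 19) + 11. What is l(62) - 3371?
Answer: -3368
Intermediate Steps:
l(Q) = 3 (l(Q) = -8 + 11 = 3)
l(62) - 3371 = 3 - 3371 = -3368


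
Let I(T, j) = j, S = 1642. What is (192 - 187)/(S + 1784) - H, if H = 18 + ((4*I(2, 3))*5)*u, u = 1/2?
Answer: -164443/3426 ≈ -47.999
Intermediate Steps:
u = 1/2 ≈ 0.50000
H = 48 (H = 18 + ((4*3)*5)*(1/2) = 18 + (12*5)*(1/2) = 18 + 60*(1/2) = 18 + 30 = 48)
(192 - 187)/(S + 1784) - H = (192 - 187)/(1642 + 1784) - 1*48 = 5/3426 - 48 = -164443/3426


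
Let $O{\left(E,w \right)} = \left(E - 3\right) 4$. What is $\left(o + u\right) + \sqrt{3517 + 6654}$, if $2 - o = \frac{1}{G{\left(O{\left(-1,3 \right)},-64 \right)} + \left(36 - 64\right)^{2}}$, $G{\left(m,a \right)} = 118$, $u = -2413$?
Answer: $- \frac{2174723}{902} + \sqrt{10171} \approx -2310.1$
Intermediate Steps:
$O{\left(E,w \right)} = -12 + 4 E$ ($O{\left(E,w \right)} = \left(-3 + E\right) 4 = -12 + 4 E$)
$o = \frac{1803}{902}$ ($o = 2 - \frac{1}{118 + \left(36 - 64\right)^{2}} = 2 - \frac{1}{118 + \left(-28\right)^{2}} = 2 - \frac{1}{118 + 784} = 2 - \frac{1}{902} = \frac{1803}{902} \approx 1.9989$)
$\left(o + u\right) + \sqrt{3517 + 6654} = \left(\frac{1803}{902} - 2413\right) + \sqrt{3517 + 6654} = - \frac{2174723}{902} + \sqrt{10171}$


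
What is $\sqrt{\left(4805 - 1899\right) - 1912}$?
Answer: $\sqrt{994} \approx 31.528$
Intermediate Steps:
$\sqrt{\left(4805 - 1899\right) - 1912} = \sqrt{2906 - 1912} = \sqrt{994}$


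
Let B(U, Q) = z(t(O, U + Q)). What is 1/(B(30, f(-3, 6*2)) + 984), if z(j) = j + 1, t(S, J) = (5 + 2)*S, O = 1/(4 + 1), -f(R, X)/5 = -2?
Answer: 5/4932 ≈ 0.0010138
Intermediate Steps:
f(R, X) = 10 (f(R, X) = -5*(-2) = 10)
O = ⅕ (O = 1/5 = ⅕ ≈ 0.20000)
t(S, J) = 7*S
z(j) = 1 + j
B(U, Q) = 12/5 (B(U, Q) = 1 + 7*(⅕) = 1 + 7/5 = 12/5)
1/(B(30, f(-3, 6*2)) + 984) = 1/(12/5 + 984) = 1/(4932/5) = 5/4932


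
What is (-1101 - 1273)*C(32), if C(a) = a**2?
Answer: -2430976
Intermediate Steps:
(-1101 - 1273)*C(32) = (-1101 - 1273)*32**2 = -2374*1024 = -2430976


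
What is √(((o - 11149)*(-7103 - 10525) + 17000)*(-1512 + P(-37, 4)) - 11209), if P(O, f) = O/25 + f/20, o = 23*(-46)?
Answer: I*√8141522192897/5 ≈ 5.7067e+5*I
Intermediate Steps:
o = -1058
P(O, f) = f/20 + O/25 (P(O, f) = O*(1/25) + f*(1/20) = O/25 + f/20 = f/20 + O/25)
√(((o - 11149)*(-7103 - 10525) + 17000)*(-1512 + P(-37, 4)) - 11209) = √(((-1058 - 11149)*(-7103 - 10525) + 17000)*(-1512 + ((1/20)*4 + (1/25)*(-37))) - 11209) = √((-12207*(-17628) + 17000)*(-1512 + (⅕ - 37/25)) - 11209) = √((215184996 + 17000)*(-1512 - 32/25) - 11209) = √(215201996*(-37832/25) - 11209) = √(-8141521912672/25 - 11209) = √(-8141522192897/25) = I*√8141522192897/5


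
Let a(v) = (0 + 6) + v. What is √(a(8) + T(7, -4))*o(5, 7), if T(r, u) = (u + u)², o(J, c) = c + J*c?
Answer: 42*√78 ≈ 370.93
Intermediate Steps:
T(r, u) = 4*u² (T(r, u) = (2*u)² = 4*u²)
a(v) = 6 + v
√(a(8) + T(7, -4))*o(5, 7) = √((6 + 8) + 4*(-4)²)*(7*(1 + 5)) = √(14 + 4*16)*(7*6) = √(14 + 64)*42 = √78*42 = 42*√78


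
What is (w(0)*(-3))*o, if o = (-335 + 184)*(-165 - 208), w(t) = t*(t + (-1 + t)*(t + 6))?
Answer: 0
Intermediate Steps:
w(t) = t*(t + (-1 + t)*(6 + t))
o = 56323 (o = -151*(-373) = 56323)
(w(0)*(-3))*o = ((0*(-6 + 0² + 6*0))*(-3))*56323 = ((0*(-6 + 0 + 0))*(-3))*56323 = ((0*(-6))*(-3))*56323 = (0*(-3))*56323 = 0*56323 = 0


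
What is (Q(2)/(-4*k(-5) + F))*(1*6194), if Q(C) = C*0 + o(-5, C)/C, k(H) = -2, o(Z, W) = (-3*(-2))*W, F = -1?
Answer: 37164/7 ≈ 5309.1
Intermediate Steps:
o(Z, W) = 6*W
Q(C) = 6 (Q(C) = C*0 + (6*C)/C = 0 + 6 = 6)
(Q(2)/(-4*k(-5) + F))*(1*6194) = (6/(-4*(-2) - 1))*(1*6194) = (6/(8 - 1))*6194 = (6/7)*6194 = 37164/7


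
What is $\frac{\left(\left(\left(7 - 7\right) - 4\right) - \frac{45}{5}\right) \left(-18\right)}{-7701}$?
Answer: $- \frac{78}{2567} \approx -0.030386$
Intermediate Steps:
$\frac{\left(\left(\left(7 - 7\right) - 4\right) - \frac{45}{5}\right) \left(-18\right)}{-7701} = \left(\left(0 - 4\right) - 9\right) \left(-18\right) \left(- \frac{1}{7701}\right) = \left(-4 - 9\right) \left(-18\right) \left(- \frac{1}{7701}\right) = \left(-13\right) \left(-18\right) \left(- \frac{1}{7701}\right) = 234 \left(- \frac{1}{7701}\right) = - \frac{78}{2567}$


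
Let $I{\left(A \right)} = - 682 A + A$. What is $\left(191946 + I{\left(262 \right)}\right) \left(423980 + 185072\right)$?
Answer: $8236819248$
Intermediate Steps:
$I{\left(A \right)} = - 681 A$
$\left(191946 + I{\left(262 \right)}\right) \left(423980 + 185072\right) = \left(191946 - 178422\right) \left(423980 + 185072\right) = \left(191946 - 178422\right) 609052 = 13524 \cdot 609052 = 8236819248$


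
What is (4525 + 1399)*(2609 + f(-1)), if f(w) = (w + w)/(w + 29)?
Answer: 108187050/7 ≈ 1.5455e+7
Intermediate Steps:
f(w) = 2*w/(29 + w) (f(w) = (2*w)/(29 + w) = 2*w/(29 + w))
(4525 + 1399)*(2609 + f(-1)) = (4525 + 1399)*(2609 + 2*(-1)/(29 - 1)) = 5924*(2609 + 2*(-1)/28) = 5924*(2609 + 2*(-1)*(1/28)) = 5924*(2609 - 1/14) = 5924*(36525/14) = 108187050/7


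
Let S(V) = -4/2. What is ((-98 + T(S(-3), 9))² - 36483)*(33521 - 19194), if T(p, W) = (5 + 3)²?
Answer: -506129929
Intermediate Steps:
S(V) = -2 (S(V) = -4*½ = -2)
T(p, W) = 64 (T(p, W) = 8² = 64)
((-98 + T(S(-3), 9))² - 36483)*(33521 - 19194) = ((-98 + 64)² - 36483)*(33521 - 19194) = ((-34)² - 36483)*14327 = (1156 - 36483)*14327 = -35327*14327 = -506129929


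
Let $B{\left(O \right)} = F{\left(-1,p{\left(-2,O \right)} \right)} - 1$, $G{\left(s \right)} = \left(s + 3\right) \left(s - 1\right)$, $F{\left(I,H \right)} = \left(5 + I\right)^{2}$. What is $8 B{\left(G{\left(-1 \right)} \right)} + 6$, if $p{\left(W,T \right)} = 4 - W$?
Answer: $126$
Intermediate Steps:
$G{\left(s \right)} = \left(-1 + s\right) \left(3 + s\right)$ ($G{\left(s \right)} = \left(3 + s\right) \left(-1 + s\right) = \left(-1 + s\right) \left(3 + s\right)$)
$B{\left(O \right)} = 15$ ($B{\left(O \right)} = \left(5 - 1\right)^{2} - 1 = 4^{2} - 1 = 16 - 1 = 15$)
$8 B{\left(G{\left(-1 \right)} \right)} + 6 = 8 \cdot 15 + 6 = 120 + 6 = 126$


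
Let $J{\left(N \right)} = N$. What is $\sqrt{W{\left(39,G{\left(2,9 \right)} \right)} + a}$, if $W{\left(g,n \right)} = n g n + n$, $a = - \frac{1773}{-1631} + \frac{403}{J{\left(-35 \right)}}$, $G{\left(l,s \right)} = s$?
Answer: $\frac{\sqrt{209991298930}}{8155} \approx 56.192$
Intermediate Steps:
$a = - \frac{85034}{8155}$ ($a = - \frac{1773}{-1631} + \frac{403}{-35} = \left(-1773\right) \left(- \frac{1}{1631}\right) + 403 \left(- \frac{1}{35}\right) = \frac{1773}{1631} - \frac{403}{35} = - \frac{85034}{8155} \approx -10.427$)
$W{\left(g,n \right)} = n + g n^{2}$ ($W{\left(g,n \right)} = g n n + n = g n^{2} + n = n + g n^{2}$)
$\sqrt{W{\left(39,G{\left(2,9 \right)} \right)} + a} = \sqrt{9 \left(1 + 39 \cdot 9\right) - \frac{85034}{8155}} = \sqrt{9 \left(1 + 351\right) - \frac{85034}{8155}} = \sqrt{9 \cdot 352 - \frac{85034}{8155}} = \sqrt{3168 - \frac{85034}{8155}} = \sqrt{\frac{25750006}{8155}} = \frac{\sqrt{209991298930}}{8155}$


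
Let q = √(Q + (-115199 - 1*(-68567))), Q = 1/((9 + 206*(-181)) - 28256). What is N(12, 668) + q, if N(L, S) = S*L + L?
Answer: 8028 + I*√39727153141/923 ≈ 8028.0 + 215.94*I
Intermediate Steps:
Q = -1/65533 (Q = 1/((9 - 37286) - 28256) = 1/(-37277 - 28256) = 1/(-65533) = -1/65533 ≈ -1.5259e-5)
N(L, S) = L + L*S (N(L, S) = L*S + L = L + L*S)
q = I*√39727153141/923 (q = √(-1/65533 + (-115199 - 1*(-68567))) = √(-1/65533 + (-115199 + 68567)) = √(-1/65533 - 46632) = √(-3055934857/65533) = I*√39727153141/923 ≈ 215.94*I)
N(12, 668) + q = 12*(1 + 668) + I*√39727153141/923 = 12*669 + I*√39727153141/923 = 8028 + I*√39727153141/923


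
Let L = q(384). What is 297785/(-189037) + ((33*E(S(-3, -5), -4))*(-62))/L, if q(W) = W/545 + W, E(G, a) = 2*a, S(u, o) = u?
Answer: 33830856385/825713616 ≈ 40.972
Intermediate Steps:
q(W) = 546*W/545 (q(W) = W/545 + W = 546*W/545)
L = 209664/545 (L = (546/545)*384 = 209664/545 ≈ 384.70)
297785/(-189037) + ((33*E(S(-3, -5), -4))*(-62))/L = 297785/(-189037) + ((33*(2*(-4)))*(-62))/(209664/545) = 297785*(-1/189037) + ((33*(-8))*(-62))*(545/209664) = -297785/189037 - 264*(-62)*(545/209664) = -297785/189037 + 16368*(545/209664) = -297785/189037 + 185845/4368 = 33830856385/825713616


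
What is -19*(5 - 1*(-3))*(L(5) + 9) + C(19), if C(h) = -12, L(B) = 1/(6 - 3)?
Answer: -4292/3 ≈ -1430.7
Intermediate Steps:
L(B) = 1/3
-19*(5 - 1*(-3))*(L(5) + 9) + C(19) = -19*(5 - 1*(-3))*(1/3 + 9) - 12 = -19*(5 + 3)*28/3 - 12 = -152*28/3 - 12 = -19*224/3 - 12 = -4256/3 - 12 = -4292/3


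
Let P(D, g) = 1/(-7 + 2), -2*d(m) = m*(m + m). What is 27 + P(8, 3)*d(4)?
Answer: 151/5 ≈ 30.200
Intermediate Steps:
d(m) = -m² (d(m) = -m*(m + m)/2 = -m*2*m/2 = -m²)
P(D, g) = -⅕ (P(D, g) = 1/(-5) = -⅕)
27 + P(8, 3)*d(4) = 27 - (-1)*4²/5 = 27 - (-1)*16/5 = 27 - ⅕*(-16) = 27 + 16/5 = 151/5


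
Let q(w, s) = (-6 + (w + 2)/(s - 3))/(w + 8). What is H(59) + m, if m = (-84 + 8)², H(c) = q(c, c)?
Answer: 21671277/3752 ≈ 5775.9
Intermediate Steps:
q(w, s) = (-6 + (2 + w)/(-3 + s))/(8 + w)
H(c) = (20 - 5*c)/(-24 + c² + 5*c) (H(c) = (20 + c - 6*c)/(-24 - 3*c + 8*c + c*c) = (20 - 5*c)/(-24 - 3*c + 8*c + c²) = (20 - 5*c)/(-24 + c² + 5*c))
m = 5776 (m = (-76)² = 5776)
H(59) + m = 5*(4 - 1*59)/(-24 + 59² + 5*59) + 5776 = 5*(4 - 59)/(-24 + 3481 + 295) + 5776 = 5*(-55)/3752 + 5776 = 5*(1/3752)*(-55) + 5776 = -275/3752 + 5776 = 21671277/3752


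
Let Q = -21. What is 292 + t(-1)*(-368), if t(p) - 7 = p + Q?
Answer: 5812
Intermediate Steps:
t(p) = -14 + p (t(p) = 7 + (p - 21) = 7 + (-21 + p) = -14 + p)
292 + t(-1)*(-368) = 292 + (-14 - 1)*(-368) = 292 - 15*(-368) = 292 + 5520 = 5812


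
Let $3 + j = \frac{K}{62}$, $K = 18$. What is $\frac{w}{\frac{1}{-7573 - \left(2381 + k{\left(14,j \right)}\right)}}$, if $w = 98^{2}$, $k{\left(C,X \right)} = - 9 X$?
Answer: $- \frac{2970805320}{31} \approx -9.5832 \cdot 10^{7}$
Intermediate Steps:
$j = - \frac{84}{31}$ ($j = -3 + \frac{18}{62} = -3 + 18 \cdot \frac{1}{62} = -3 + \frac{9}{31} = - \frac{84}{31} \approx -2.7097$)
$w = 9604$
$\frac{w}{\frac{1}{-7573 - \left(2381 + k{\left(14,j \right)}\right)}} = \frac{9604}{\frac{1}{-7573 - \left(2381 - - \frac{756}{31}\right)}} = \frac{9604}{\frac{1}{-7573 - \frac{74567}{31}}} = \frac{9604}{\frac{1}{- \frac{309330}{31}}} = \frac{9604}{- \frac{31}{309330}} = 9604 \left(- \frac{309330}{31}\right) = - \frac{2970805320}{31}$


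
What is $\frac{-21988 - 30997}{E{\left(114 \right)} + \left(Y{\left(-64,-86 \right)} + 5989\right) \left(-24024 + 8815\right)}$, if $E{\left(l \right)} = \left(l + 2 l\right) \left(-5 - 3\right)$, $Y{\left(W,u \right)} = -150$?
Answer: $\frac{52985}{88808087} \approx 0.00059662$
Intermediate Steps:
$E{\left(l \right)} = - 24 l$ ($E{\left(l \right)} = 3 l \left(-8\right) = - 24 l$)
$\frac{-21988 - 30997}{E{\left(114 \right)} + \left(Y{\left(-64,-86 \right)} + 5989\right) \left(-24024 + 8815\right)} = \frac{-21988 - 30997}{\left(-24\right) 114 + \left(-150 + 5989\right) \left(-24024 + 8815\right)} = - \frac{52985}{-2736 + 5839 \left(-15209\right)} = - \frac{52985}{-2736 - 88805351} = - \frac{52985}{-88808087} = \left(-52985\right) \left(- \frac{1}{88808087}\right) = \frac{52985}{88808087}$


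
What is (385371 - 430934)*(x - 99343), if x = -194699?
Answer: 13397435646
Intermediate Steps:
(385371 - 430934)*(x - 99343) = (385371 - 430934)*(-194699 - 99343) = -45563*(-294042) = 13397435646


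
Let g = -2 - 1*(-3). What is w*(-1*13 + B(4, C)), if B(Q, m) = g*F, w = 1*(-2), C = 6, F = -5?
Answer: 36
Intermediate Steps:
g = 1 (g = -2 + 3 = 1)
w = -2
B(Q, m) = -5 (B(Q, m) = 1*(-5) = -5)
w*(-1*13 + B(4, C)) = -2*(-1*13 - 5) = -2*(-13 - 5) = -2*(-18) = 36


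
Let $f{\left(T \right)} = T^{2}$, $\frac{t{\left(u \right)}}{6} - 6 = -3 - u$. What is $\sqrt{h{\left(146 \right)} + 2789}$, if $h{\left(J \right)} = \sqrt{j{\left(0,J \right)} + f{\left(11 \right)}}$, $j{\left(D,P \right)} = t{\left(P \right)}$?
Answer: $\sqrt{2789 + i \sqrt{737}} \approx 52.812 + 0.257 i$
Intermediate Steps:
$t{\left(u \right)} = 18 - 6 u$ ($t{\left(u \right)} = 36 + 6 \left(-3 - u\right) = 36 - \left(18 + 6 u\right) = 18 - 6 u$)
$j{\left(D,P \right)} = 18 - 6 P$
$h{\left(J \right)} = \sqrt{139 - 6 J}$ ($h{\left(J \right)} = \sqrt{\left(18 - 6 J\right) + 11^{2}} = \sqrt{\left(18 - 6 J\right) + 121} = \sqrt{139 - 6 J}$)
$\sqrt{h{\left(146 \right)} + 2789} = \sqrt{\sqrt{139 - 876} + 2789} = \sqrt{\sqrt{-737} + 2789} = \sqrt{i \sqrt{737} + 2789} = \sqrt{2789 + i \sqrt{737}}$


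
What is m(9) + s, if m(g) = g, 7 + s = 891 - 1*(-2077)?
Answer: 2970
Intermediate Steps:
s = 2961 (s = -7 + (891 - 1*(-2077)) = -7 + (891 + 2077) = -7 + 2968 = 2961)
m(9) + s = 9 + 2961 = 2970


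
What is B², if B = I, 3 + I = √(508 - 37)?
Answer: (3 - √471)² ≈ 349.78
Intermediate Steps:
I = -3 + √471 (I = -3 + √(508 - 37) = -3 + √471 ≈ 18.703)
B = -3 + √471 ≈ 18.703
B² = (-3 + √471)²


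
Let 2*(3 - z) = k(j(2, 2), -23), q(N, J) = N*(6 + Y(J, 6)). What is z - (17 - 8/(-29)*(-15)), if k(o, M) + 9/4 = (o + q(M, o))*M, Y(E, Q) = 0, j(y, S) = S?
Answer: -364875/232 ≈ -1572.7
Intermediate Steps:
q(N, J) = 6*N (q(N, J) = N*(6 + 0) = N*6 = 6*N)
k(o, M) = -9/4 + M*(o + 6*M) (k(o, M) = -9/4 + (o + 6*M)*M = -9/4 + M*(o + 6*M))
z = -12479/8 (z = 3 - (-9/4 + 6*(-23)**2 - 23*2)/2 = 3 - (-9/4 + 6*529 - 46)/2 = 3 - (-9/4 + 3174 - 46)/2 = 3 - 1/2*12503/4 = 3 - 12503/8 = -12479/8 ≈ -1559.9)
z - (17 - 8/(-29)*(-15)) = -12479/8 - (17 - 8/(-29)*(-15)) = -12479/8 - (17 - 8*(-1/29)*(-15)) = -12479/8 - (17 + (8/29)*(-15)) = -12479/8 - (17 - 120/29) = -12479/8 - 1*373/29 = -12479/8 - 373/29 = -364875/232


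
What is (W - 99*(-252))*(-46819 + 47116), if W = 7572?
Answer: 9658440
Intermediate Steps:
(W - 99*(-252))*(-46819 + 47116) = (7572 - 99*(-252))*(-46819 + 47116) = (7572 + 24948)*297 = 32520*297 = 9658440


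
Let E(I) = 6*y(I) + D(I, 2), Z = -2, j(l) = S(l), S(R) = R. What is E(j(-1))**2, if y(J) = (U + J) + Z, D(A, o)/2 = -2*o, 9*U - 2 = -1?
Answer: 5776/9 ≈ 641.78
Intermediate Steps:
j(l) = l
U = 1/9 (U = 2/9 + (1/9)*(-1) = 2/9 - 1/9 = 1/9 ≈ 0.11111)
D(A, o) = -4*o (D(A, o) = 2*(-2*o) = -4*o)
y(J) = -17/9 + J (y(J) = (1/9 + J) - 2 = -17/9 + J)
E(I) = -58/3 + 6*I (E(I) = 6*(-17/9 + I) - 4*2 = (-34/3 + 6*I) - 8 = -58/3 + 6*I)
E(j(-1))**2 = (-58/3 + 6*(-1))**2 = (-58/3 - 6)**2 = (-76/3)**2 = 5776/9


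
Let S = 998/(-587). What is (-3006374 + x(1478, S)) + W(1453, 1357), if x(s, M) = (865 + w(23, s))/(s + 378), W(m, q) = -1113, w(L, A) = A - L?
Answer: -12029943/4 ≈ -3.0075e+6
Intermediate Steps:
S = -998/587 (S = 998*(-1/587) = -998/587 ≈ -1.7002)
x(s, M) = (842 + s)/(378 + s) (x(s, M) = (865 + (s - 1*23))/(s + 378) = (865 + (s - 23))/(378 + s) = (865 + (-23 + s))/(378 + s) = (842 + s)/(378 + s))
(-3006374 + x(1478, S)) + W(1453, 1357) = (-3006374 + (842 + 1478)/(378 + 1478)) - 1113 = (-3006374 + 2320/1856) - 1113 = (-3006374 + (1/1856)*2320) - 1113 = (-3006374 + 5/4) - 1113 = -12025491/4 - 1113 = -12029943/4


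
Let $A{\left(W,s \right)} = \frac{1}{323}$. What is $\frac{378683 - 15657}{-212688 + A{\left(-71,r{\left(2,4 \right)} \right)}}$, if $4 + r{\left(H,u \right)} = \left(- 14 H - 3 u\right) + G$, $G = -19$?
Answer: $- \frac{117257398}{68698223} \approx -1.7068$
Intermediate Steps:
$r{\left(H,u \right)} = -23 - 14 H - 3 u$ ($r{\left(H,u \right)} = -4 - \left(19 + 3 u + 14 H\right) = -23 - 14 H - 3 u$)
$A{\left(W,s \right)} = \frac{1}{323}$
$\frac{378683 - 15657}{-212688 + A{\left(-71,r{\left(2,4 \right)} \right)}} = \frac{378683 - 15657}{-212688 + \frac{1}{323}} = \frac{363026}{- \frac{68698223}{323}} = 363026 \left(- \frac{323}{68698223}\right) = - \frac{117257398}{68698223}$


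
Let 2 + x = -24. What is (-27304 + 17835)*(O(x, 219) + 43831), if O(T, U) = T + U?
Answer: -416863256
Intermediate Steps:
x = -26 (x = -2 - 24 = -26)
(-27304 + 17835)*(O(x, 219) + 43831) = (-27304 + 17835)*((-26 + 219) + 43831) = -9469*(193 + 43831) = -9469*44024 = -416863256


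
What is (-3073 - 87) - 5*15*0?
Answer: -3160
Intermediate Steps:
(-3073 - 87) - 5*15*0 = -3160 - 75*0 = -3160 + 0 = -3160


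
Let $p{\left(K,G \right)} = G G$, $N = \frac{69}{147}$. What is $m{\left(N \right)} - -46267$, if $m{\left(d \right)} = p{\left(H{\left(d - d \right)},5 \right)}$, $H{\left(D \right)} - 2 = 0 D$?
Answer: $46292$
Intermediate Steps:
$N = \frac{23}{49}$ ($N = 69 \cdot \frac{1}{147} = \frac{23}{49} \approx 0.46939$)
$H{\left(D \right)} = 2$ ($H{\left(D \right)} = 2 + 0 D = 2 + 0 = 2$)
$p{\left(K,G \right)} = G^{2}$
$m{\left(d \right)} = 25$ ($m{\left(d \right)} = 5^{2} = 25$)
$m{\left(N \right)} - -46267 = 25 - -46267 = 25 + 46267 = 46292$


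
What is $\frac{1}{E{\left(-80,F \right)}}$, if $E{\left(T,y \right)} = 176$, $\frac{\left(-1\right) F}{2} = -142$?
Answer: $\frac{1}{176} \approx 0.0056818$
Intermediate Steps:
$F = 284$ ($F = \left(-2\right) \left(-142\right) = 284$)
$\frac{1}{E{\left(-80,F \right)}} = \frac{1}{176}$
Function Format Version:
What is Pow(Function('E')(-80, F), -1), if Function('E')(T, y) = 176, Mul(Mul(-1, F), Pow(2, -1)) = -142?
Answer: Rational(1, 176) ≈ 0.0056818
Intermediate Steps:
F = 284 (F = Mul(-2, -142) = 284)
Pow(Function('E')(-80, F), -1) = Pow(176, -1) = Rational(1, 176)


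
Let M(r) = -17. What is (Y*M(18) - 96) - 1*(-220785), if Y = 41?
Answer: 219992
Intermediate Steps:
(Y*M(18) - 96) - 1*(-220785) = (41*(-17) - 96) - 1*(-220785) = (-697 - 96) + 220785 = -793 + 220785 = 219992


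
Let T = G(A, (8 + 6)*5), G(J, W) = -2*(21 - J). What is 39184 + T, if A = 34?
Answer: 39210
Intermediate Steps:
G(J, W) = -42 + 2*J
T = 26 (T = -42 + 2*34 = -42 + 68 = 26)
39184 + T = 39184 + 26 = 39210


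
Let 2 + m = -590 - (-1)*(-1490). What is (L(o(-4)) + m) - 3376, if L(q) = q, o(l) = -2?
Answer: -5460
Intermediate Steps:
m = -2082 (m = -2 + (-590 - (-1)*(-1490)) = -2 + (-590 - 1*1490) = -2 + (-590 - 1490) = -2 - 2080 = -2082)
(L(o(-4)) + m) - 3376 = (-2 - 2082) - 3376 = -2084 - 3376 = -5460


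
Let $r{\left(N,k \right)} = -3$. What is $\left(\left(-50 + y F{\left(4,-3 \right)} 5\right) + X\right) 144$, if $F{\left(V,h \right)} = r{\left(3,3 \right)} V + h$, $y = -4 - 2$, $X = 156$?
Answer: $80064$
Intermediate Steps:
$y = -6$ ($y = -4 - 2 = -6$)
$F{\left(V,h \right)} = h - 3 V$ ($F{\left(V,h \right)} = - 3 V + h = h - 3 V$)
$\left(\left(-50 + y F{\left(4,-3 \right)} 5\right) + X\right) 144 = \left(\left(-50 + - 6 \left(-3 - 12\right) 5\right) + 156\right) 144 = \left(\left(-50 + \left(-6\right) \left(-15\right) 5\right) + 156\right) 144 = \left(\left(-50 + 90 \cdot 5\right) + 156\right) 144 = \left(\left(-50 + 450\right) + 156\right) 144 = \left(400 + 156\right) 144 = 556 \cdot 144 = 80064$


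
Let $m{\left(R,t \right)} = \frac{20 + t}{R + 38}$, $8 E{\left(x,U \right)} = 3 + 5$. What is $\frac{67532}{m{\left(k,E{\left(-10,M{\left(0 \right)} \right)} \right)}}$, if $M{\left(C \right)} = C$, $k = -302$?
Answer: $- \frac{5942816}{7} \approx -8.4897 \cdot 10^{5}$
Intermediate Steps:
$E{\left(x,U \right)} = 1$ ($E{\left(x,U \right)} = \frac{3 + 5}{8} = \frac{1}{8} \cdot 8 = 1$)
$m{\left(R,t \right)} = \frac{20 + t}{38 + R}$
$\frac{67532}{m{\left(k,E{\left(-10,M{\left(0 \right)} \right)} \right)}} = \frac{67532}{\frac{1}{38 - 302} \left(20 + 1\right)} = \frac{67532}{\frac{1}{-264} \cdot 21} = \frac{67532}{\left(- \frac{1}{264}\right) 21} = \frac{67532}{- \frac{7}{88}} = 67532 \left(- \frac{88}{7}\right) = - \frac{5942816}{7}$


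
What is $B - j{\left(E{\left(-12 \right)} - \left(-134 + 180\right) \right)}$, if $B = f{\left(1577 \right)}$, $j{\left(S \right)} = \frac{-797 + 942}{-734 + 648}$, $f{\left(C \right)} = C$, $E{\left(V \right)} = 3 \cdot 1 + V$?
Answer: $\frac{135767}{86} \approx 1578.7$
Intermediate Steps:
$E{\left(V \right)} = 3 + V$
$j{\left(S \right)} = - \frac{145}{86}$ ($j{\left(S \right)} = \frac{145}{-86} = 145 \left(- \frac{1}{86}\right) = - \frac{145}{86}$)
$B = 1577$
$B - j{\left(E{\left(-12 \right)} - \left(-134 + 180\right) \right)} = 1577 - - \frac{145}{86} = 1577 + \frac{145}{86} = \frac{135767}{86}$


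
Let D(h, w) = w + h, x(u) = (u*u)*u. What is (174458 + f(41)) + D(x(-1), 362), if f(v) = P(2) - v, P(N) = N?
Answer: 174780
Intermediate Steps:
x(u) = u³ (x(u) = u²*u = u³)
f(v) = 2 - v
D(h, w) = h + w
(174458 + f(41)) + D(x(-1), 362) = (174458 + (2 - 1*41)) + ((-1)³ + 362) = (174458 + (2 - 41)) + (-1 + 362) = (174458 - 39) + 361 = 174419 + 361 = 174780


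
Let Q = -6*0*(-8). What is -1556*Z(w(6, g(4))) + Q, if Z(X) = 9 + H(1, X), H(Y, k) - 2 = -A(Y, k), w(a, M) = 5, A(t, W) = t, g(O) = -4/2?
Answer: -15560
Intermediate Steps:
g(O) = -2 (g(O) = -4*½ = -2)
Q = 0 (Q = 0*(-8) = 0)
H(Y, k) = 2 - Y
Z(X) = 10 (Z(X) = 9 + (2 - 1*1) = 9 + (2 - 1) = 9 + 1 = 10)
-1556*Z(w(6, g(4))) + Q = -1556*10 + 0 = -15560 + 0 = -15560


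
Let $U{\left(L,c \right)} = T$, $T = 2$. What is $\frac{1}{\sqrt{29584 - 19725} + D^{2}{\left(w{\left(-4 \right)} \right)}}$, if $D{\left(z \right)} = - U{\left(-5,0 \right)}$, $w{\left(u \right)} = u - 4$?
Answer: $- \frac{4}{9843} + \frac{\sqrt{9859}}{9843} \approx 0.0096812$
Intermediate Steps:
$U{\left(L,c \right)} = 2$
$w{\left(u \right)} = -4 + u$
$D{\left(z \right)} = -2$ ($D{\left(z \right)} = \left(-1\right) 2 = -2$)
$\frac{1}{\sqrt{29584 - 19725} + D^{2}{\left(w{\left(-4 \right)} \right)}} = \frac{1}{\sqrt{29584 - 19725} + \left(-2\right)^{2}} = \frac{1}{\sqrt{9859} + 4} = \frac{1}{4 + \sqrt{9859}}$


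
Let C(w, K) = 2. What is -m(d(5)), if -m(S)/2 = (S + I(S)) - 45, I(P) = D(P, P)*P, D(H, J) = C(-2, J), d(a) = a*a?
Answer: 60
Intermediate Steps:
d(a) = a²
D(H, J) = 2
I(P) = 2*P
m(S) = 90 - 6*S (m(S) = -2*((S + 2*S) - 45) = -2*(3*S - 45) = -2*(-45 + 3*S) = 90 - 6*S)
-m(d(5)) = -(90 - 6*5²) = -(90 - 6*25) = -(90 - 150) = -1*(-60) = 60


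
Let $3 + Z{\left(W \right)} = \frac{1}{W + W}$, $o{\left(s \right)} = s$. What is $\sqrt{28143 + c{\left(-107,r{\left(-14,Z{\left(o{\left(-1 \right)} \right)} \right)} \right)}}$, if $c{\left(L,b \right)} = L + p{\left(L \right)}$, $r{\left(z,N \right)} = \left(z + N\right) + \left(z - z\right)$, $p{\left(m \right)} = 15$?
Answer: $\sqrt{28051} \approx 167.48$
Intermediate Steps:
$Z{\left(W \right)} = -3 + \frac{1}{2 W}$ ($Z{\left(W \right)} = -3 + \frac{1}{W + W} = -3 + \frac{1}{2 W}$)
$r{\left(z,N \right)} = N + z$ ($r{\left(z,N \right)} = \left(N + z\right) + 0 = N + z$)
$c{\left(L,b \right)} = 15 + L$ ($c{\left(L,b \right)} = L + 15 = 15 + L$)
$\sqrt{28143 + c{\left(-107,r{\left(-14,Z{\left(o{\left(-1 \right)} \right)} \right)} \right)}} = \sqrt{28143 + \left(15 - 107\right)} = \sqrt{28143 - 92} = \sqrt{28051}$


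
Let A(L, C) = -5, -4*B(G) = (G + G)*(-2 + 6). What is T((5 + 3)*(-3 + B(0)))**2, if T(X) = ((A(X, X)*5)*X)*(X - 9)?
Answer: 392040000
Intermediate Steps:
B(G) = -2*G (B(G) = -(G + G)*(-2 + 6)/4 = -2*G*4/4 = -2*G)
T(X) = -25*X*(-9 + X) (T(X) = ((-5*5)*X)*(X - 9) = (-25*X)*(-9 + X) = -25*X*(-9 + X))
T((5 + 3)*(-3 + B(0)))**2 = (25*((5 + 3)*(-3 - 2*0))*(9 - (5 + 3)*(-3 - 2*0)))**2 = (25*(8*(-3 + 0))*(9 - 8*(-3 + 0)))**2 = (25*(8*(-3))*(9 - 8*(-3)))**2 = (25*(-24)*(9 - 1*(-24)))**2 = (25*(-24)*(9 + 24))**2 = (25*(-24)*33)**2 = (-19800)**2 = 392040000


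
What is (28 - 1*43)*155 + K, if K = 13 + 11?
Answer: -2301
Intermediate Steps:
K = 24
(28 - 1*43)*155 + K = (28 - 1*43)*155 + 24 = (28 - 43)*155 + 24 = -15*155 + 24 = -2325 + 24 = -2301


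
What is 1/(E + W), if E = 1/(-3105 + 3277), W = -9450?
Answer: -172/1625399 ≈ -0.00010582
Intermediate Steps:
E = 1/172 ≈ 0.0058140
1/(E + W) = 1/(1/172 - 9450) = 1/(-1625399/172) = -172/1625399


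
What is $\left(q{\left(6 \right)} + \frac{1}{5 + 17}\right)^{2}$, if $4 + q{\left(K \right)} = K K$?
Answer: $\frac{497025}{484} \approx 1026.9$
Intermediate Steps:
$q{\left(K \right)} = -4 + K^{2}$ ($q{\left(K \right)} = -4 + K K = -4 + K^{2}$)
$\left(q{\left(6 \right)} + \frac{1}{5 + 17}\right)^{2} = \left(\left(-4 + 6^{2}\right) + \frac{1}{5 + 17}\right)^{2} = \left(\left(-4 + 36\right) + \frac{1}{22}\right)^{2} = \left(32 + \frac{1}{22}\right)^{2} = \left(\frac{705}{22}\right)^{2} = \frac{497025}{484}$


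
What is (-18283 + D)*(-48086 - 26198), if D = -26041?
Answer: 3292564016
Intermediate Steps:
(-18283 + D)*(-48086 - 26198) = (-18283 - 26041)*(-48086 - 26198) = -44324*(-74284) = 3292564016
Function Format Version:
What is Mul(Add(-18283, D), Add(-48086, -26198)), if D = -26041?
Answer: 3292564016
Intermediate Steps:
Mul(Add(-18283, D), Add(-48086, -26198)) = Mul(Add(-18283, -26041), Add(-48086, -26198)) = Mul(-44324, -74284) = 3292564016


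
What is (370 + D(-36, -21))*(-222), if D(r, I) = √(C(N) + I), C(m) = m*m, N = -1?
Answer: -82140 - 444*I*√5 ≈ -82140.0 - 992.81*I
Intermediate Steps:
C(m) = m²
D(r, I) = √(1 + I) (D(r, I) = √((-1)² + I) = √(1 + I))
(370 + D(-36, -21))*(-222) = (370 + √(1 - 21))*(-222) = (370 + √(-20))*(-222) = (370 + 2*I*√5)*(-222) = -82140 - 444*I*√5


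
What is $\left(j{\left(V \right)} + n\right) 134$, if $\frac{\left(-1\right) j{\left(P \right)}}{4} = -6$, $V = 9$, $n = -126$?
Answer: $-13668$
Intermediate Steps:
$j{\left(P \right)} = 24$ ($j{\left(P \right)} = \left(-4\right) \left(-6\right) = 24$)
$\left(j{\left(V \right)} + n\right) 134 = \left(24 - 126\right) 134 = \left(-102\right) 134 = -13668$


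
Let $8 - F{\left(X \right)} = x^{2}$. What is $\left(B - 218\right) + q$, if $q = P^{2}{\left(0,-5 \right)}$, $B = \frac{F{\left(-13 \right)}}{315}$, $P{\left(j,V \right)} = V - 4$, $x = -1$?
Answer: $- \frac{6164}{45} \approx -136.98$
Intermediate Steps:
$F{\left(X \right)} = 7$ ($F{\left(X \right)} = 8 - \left(-1\right)^{2} = 8 - 1 = 7$)
$P{\left(j,V \right)} = -4 + V$ ($P{\left(j,V \right)} = V - 4 = -4 + V$)
$B = \frac{1}{45}$ ($B = \frac{7}{315} = 7 \cdot \frac{1}{315} = \frac{1}{45} \approx 0.022222$)
$q = 81$ ($q = \left(-4 - 5\right)^{2} = \left(-9\right)^{2} = 81$)
$\left(B - 218\right) + q = \left(\frac{1}{45} - 218\right) + 81 = - \frac{9809}{45} + 81 = - \frac{6164}{45}$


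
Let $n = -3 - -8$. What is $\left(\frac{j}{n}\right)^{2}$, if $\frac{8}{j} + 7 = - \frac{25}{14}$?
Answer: $\frac{12544}{378225} \approx 0.033165$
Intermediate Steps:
$j = - \frac{112}{123}$ ($j = \frac{8}{-7 - \frac{25}{14}} = \frac{8}{- \frac{123}{14}} = 8 \left(- \frac{14}{123}\right) = - \frac{112}{123} \approx -0.91057$)
$n = 5$ ($n = -3 + 8 = 5$)
$\left(\frac{j}{n}\right)^{2} = \left(- \frac{112}{123 \cdot 5}\right)^{2} = \left(\left(- \frac{112}{123}\right) \frac{1}{5}\right)^{2} = \left(- \frac{112}{615}\right)^{2} = \frac{12544}{378225}$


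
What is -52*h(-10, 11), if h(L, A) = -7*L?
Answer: -3640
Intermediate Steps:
-52*h(-10, 11) = -(-364)*(-10) = -52*70 = -3640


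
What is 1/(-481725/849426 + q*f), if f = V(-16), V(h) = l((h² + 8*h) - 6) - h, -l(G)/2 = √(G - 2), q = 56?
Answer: -71786309852294/56397560336518271 - 17957943844736*√30/56397560336518271 ≈ -0.0030169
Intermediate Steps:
l(G) = -2*√(-2 + G) (l(G) = -2*√(G - 2) = -2*√(-2 + G))
V(h) = -h - 2*√(-8 + h² + 8*h) (V(h) = -2*√(-2 + ((h² + 8*h) - 6)) - h = -2*√(-2 + (-6 + h² + 8*h)) - h = -2*√(-8 + h² + 8*h) - h = -h - 2*√(-8 + h² + 8*h))
f = 16 - 4*√30 (f = -1*(-16) - 2*√(-8 + (-16)² + 8*(-16)) = 16 - 2*√(-8 + 256 - 128) = 16 - 4*√30 ≈ -5.9089)
1/(-481725/849426 + q*f) = 1/(-481725/849426 + 56*(16 - 4*√30)) = 1/(-481725*1/849426 + (896 - 224*√30)) = 1/(-160575/283142 + (896 - 224*√30)) = 1/(253534657/283142 - 224*√30)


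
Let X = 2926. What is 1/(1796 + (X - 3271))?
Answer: 1/1451 ≈ 0.00068918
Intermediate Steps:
1/(1796 + (X - 3271)) = 1/(1796 + (2926 - 3271)) = 1/(1796 - 345) = 1/1451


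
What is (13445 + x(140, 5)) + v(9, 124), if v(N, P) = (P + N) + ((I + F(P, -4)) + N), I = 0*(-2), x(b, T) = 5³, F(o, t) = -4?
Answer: 13708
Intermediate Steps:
x(b, T) = 125
I = 0
v(N, P) = -4 + P + 2*N (v(N, P) = (P + N) + ((0 - 4) + N) = (N + P) + (-4 + N) = -4 + P + 2*N)
(13445 + x(140, 5)) + v(9, 124) = (13445 + 125) + (-4 + 124 + 2*9) = 13570 + (-4 + 124 + 18) = 13570 + 138 = 13708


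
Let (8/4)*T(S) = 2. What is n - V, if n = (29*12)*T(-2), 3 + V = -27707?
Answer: 28058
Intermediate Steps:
V = -27710 (V = -3 - 27707 = -27710)
T(S) = 1 (T(S) = (1/2)*2 = 1)
n = 348 (n = (29*12)*1 = 348*1 = 348)
n - V = 348 - 1*(-27710) = 348 + 27710 = 28058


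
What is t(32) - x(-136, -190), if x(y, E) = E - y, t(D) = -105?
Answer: -51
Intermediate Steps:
t(32) - x(-136, -190) = -105 - (-190 - 1*(-136)) = -105 - (-190 + 136) = -105 - 1*(-54) = -105 + 54 = -51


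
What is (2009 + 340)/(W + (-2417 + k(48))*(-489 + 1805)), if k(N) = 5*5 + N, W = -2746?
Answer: -87/114350 ≈ -0.00076082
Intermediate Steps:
k(N) = 25 + N
(2009 + 340)/(W + (-2417 + k(48))*(-489 + 1805)) = (2009 + 340)/(-2746 + (-2417 + (25 + 48))*(-489 + 1805)) = 2349/(-2746 + (-2417 + 73)*1316) = 2349/(-2746 - 2344*1316) = 2349/(-2746 - 3084704) = 2349/(-3087450) = 2349*(-1/3087450) = -87/114350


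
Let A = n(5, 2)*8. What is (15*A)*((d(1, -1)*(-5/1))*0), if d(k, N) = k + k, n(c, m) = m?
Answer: 0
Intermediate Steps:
d(k, N) = 2*k
A = 16 (A = 2*8 = 16)
(15*A)*((d(1, -1)*(-5/1))*0) = (15*16)*(((2*1)*(-5/1))*0) = 240*((2*(-5*1))*0) = 240*((2*(-5))*0) = 240*(-10*0) = 240*0 = 0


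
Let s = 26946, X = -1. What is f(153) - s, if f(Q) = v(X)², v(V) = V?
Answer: -26945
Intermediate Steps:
f(Q) = 1 (f(Q) = (-1)² = 1)
f(153) - s = 1 - 1*26946 = 1 - 26946 = -26945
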